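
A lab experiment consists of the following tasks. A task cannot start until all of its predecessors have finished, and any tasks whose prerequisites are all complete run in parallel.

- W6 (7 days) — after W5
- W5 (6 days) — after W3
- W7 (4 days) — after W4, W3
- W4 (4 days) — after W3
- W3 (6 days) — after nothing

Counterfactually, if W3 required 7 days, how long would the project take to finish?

Critical path before the change: W3→W5→W6 = 6+6+7 = 19 giving 19 days.
Since W3 is critical, the +1 change carries straight to that chain (now 20 days).
That remains the longest chain; total 20 days.

20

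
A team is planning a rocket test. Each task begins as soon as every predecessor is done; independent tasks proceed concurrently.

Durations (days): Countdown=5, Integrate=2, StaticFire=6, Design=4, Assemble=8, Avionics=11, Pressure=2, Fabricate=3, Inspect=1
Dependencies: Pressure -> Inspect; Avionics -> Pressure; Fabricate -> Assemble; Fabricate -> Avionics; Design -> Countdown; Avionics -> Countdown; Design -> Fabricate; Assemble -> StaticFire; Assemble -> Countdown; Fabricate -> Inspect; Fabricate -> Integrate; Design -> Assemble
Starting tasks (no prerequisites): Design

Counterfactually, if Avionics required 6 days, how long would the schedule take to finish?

21

The binding path is Design→Fabricate→Avionics→Countdown = 4+3+11+5 = 23; finish at 23 days.
Avionics is on the critical path; changing it to 6 makes that path 18 days.
The binding chain switches to Design→Fabricate→Assemble→StaticFire = 4+3+8+6 = 21; finish 21 days.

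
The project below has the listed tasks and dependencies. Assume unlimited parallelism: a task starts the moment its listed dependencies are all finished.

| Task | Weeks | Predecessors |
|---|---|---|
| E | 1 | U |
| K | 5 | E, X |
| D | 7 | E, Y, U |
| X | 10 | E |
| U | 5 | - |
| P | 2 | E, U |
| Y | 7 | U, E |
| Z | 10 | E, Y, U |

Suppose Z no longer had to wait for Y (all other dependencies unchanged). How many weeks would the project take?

Original critical path: U→E→Y→Z = 5+1+7+10 = 23 ⇒ 23 weeks.
Without Y→Z, Z's earliest start moves from 13 to 6.
The longest chain is now U→E→X→K = 5+1+10+5 = 21, so the project takes 21 weeks.

21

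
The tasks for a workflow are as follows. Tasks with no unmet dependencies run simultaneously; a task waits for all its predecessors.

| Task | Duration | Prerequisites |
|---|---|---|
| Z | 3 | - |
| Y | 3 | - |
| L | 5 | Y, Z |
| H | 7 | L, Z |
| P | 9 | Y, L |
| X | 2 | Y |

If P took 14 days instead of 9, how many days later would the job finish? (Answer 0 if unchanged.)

The binding path is Z→L→P = 3+5+9 = 17; finish at 17 days.
P lies on that path, so at 14 days the path becomes 22 days.
The critical path is still Z→L→P; finish is now 22 days.
Change in finish: 22 − 17 = +5 days.

5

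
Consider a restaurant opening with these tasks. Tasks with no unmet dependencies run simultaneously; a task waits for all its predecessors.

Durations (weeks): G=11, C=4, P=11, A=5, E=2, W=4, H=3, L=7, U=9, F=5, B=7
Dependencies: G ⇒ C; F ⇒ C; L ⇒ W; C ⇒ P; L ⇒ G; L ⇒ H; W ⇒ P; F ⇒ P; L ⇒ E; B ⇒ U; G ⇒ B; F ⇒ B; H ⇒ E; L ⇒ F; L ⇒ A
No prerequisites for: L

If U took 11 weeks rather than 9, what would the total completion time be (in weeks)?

36

The binding path is L→G→B→U = 7+11+7+9 = 34; finish at 34 weeks.
U is on the critical path; changing it to 11 makes that path 36 weeks.
That remains the longest chain; total 36 weeks.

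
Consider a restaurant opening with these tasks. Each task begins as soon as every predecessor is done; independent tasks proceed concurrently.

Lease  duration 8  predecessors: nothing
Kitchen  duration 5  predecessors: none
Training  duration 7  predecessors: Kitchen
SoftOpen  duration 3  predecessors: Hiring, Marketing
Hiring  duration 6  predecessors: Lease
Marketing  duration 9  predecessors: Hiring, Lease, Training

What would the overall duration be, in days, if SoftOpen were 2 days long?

Critical path before the change: Lease→Hiring→Marketing→SoftOpen = 8+6+9+3 = 26 giving 26 days.
SoftOpen lies on that path, so at 2 days the path becomes 25 days.
The critical path is still Lease→Hiring→Marketing→SoftOpen; finish is now 25 days.

25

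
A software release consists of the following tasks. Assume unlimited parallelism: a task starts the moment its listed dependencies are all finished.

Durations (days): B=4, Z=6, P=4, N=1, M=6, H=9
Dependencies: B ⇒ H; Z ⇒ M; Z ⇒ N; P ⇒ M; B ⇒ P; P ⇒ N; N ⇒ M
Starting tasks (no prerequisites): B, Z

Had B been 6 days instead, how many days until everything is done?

17

As given, the longest chain is B→P→N→M = 4+4+1+6 = 15, so the finish is 15 days.
B lies on that path, so at 6 days the path becomes 17 days.
No other chain overtakes it, so the finish is 17 days.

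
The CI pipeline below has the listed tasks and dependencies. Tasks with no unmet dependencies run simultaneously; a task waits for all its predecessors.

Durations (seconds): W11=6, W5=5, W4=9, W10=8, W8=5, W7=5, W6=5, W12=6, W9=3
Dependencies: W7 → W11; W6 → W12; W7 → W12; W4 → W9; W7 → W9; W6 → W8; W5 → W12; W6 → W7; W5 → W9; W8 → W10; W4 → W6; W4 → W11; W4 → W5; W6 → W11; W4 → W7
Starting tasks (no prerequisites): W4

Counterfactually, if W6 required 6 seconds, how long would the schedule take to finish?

28

Critical path before the change: W4→W6→W8→W10 = 9+5+5+8 = 27 giving 27 seconds.
W6 is on the critical path; changing it to 6 makes that path 28 seconds.
That remains the longest chain; total 28 seconds.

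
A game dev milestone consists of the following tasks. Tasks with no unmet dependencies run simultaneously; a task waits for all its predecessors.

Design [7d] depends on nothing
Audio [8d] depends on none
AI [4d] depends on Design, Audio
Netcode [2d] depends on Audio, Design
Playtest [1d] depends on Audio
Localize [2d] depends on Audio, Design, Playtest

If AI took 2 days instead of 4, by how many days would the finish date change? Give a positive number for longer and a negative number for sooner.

Actual critical path: Audio→AI = 8+4 = 12 ⇒ 12 days.
Since AI is critical, the -2 change carries straight to that chain (now 10 days).
The binding chain switches to Audio→Playtest→Localize = 8+1+2 = 11; finish 11 days.
Change in finish: 11 − 12 = -1 days.

-1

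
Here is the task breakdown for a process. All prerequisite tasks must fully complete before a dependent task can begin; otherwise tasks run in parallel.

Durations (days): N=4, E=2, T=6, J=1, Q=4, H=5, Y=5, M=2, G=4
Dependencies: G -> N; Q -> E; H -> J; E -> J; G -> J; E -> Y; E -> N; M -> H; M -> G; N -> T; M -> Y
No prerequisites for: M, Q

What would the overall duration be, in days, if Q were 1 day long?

The binding path is Q→E→N→T = 4+2+4+6 = 16; finish at 16 days.
Q is on the critical path; changing it to 1 makes that path 13 days.
The binding chain switches to M→G→N→T = 2+4+4+6 = 16; finish 16 days.

16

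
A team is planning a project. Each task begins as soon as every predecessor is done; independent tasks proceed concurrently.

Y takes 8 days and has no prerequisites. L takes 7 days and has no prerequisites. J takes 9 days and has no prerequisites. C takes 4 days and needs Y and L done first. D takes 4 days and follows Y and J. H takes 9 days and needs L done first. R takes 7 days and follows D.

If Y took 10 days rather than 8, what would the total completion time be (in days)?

As given, the longest chain is J→D→R = 9+4+7 = 20, so the finish is 20 days.
Y is off the critical path — its longest chain is 19 days, giving 1 of slack.
Now Y→D→R = 10+4+7 = 21 is longest, so the finish becomes 21 days.

21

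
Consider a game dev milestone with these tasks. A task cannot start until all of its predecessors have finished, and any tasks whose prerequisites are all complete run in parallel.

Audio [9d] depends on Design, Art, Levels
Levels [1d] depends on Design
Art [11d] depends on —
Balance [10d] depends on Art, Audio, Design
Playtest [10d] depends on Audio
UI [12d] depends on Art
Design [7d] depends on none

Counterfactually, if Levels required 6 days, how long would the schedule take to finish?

Baseline: Art→Audio→Balance = 11+9+10 = 30 → 30 days.
The longest path through Levels is only 27 days, so Levels has float 3.
The binding chain switches to Design→Levels→Audio→Balance = 7+6+9+10 = 32; finish 32 days.

32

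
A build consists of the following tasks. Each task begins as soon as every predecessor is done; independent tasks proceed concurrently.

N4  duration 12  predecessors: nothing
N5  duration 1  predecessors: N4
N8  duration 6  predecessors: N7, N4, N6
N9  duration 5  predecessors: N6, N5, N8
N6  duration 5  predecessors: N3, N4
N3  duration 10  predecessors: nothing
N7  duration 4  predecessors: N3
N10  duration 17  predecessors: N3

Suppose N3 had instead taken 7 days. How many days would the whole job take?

The binding path is N4→N6→N8→N9 = 12+5+6+5 = 28; finish at 28 days.
N3 has 1 day of float (longest path through it is 27).
That remains the longest chain; total 28 days.

28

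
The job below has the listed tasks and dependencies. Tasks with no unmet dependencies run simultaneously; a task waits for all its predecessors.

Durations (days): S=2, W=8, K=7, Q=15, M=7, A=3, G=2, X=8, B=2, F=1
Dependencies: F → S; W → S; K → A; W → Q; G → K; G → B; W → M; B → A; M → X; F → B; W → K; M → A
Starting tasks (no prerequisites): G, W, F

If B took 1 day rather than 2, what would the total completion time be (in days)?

23

Critical path before the change: W→M→X = 8+7+8 = 23 giving 23 days.
B has 16 days of float (longest path through it is 7).
That remains the longest chain; total 23 days.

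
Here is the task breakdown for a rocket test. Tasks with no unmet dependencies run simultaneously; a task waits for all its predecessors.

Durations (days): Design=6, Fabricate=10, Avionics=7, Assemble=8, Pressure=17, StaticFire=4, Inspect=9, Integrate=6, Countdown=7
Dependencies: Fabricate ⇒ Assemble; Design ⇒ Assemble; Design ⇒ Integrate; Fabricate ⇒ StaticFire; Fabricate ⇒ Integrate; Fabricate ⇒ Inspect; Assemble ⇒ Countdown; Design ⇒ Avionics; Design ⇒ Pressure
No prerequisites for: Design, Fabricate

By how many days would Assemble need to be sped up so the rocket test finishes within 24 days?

1

Current finish: 25 days; target: 24.
Assemble is on every critical path, so each day cut from Assemble cuts the finish by one (this holds down to a finish of 23).
Need 25 − 24 = 1 day off Assemble → Assemble becomes 7 days, finish becomes 24.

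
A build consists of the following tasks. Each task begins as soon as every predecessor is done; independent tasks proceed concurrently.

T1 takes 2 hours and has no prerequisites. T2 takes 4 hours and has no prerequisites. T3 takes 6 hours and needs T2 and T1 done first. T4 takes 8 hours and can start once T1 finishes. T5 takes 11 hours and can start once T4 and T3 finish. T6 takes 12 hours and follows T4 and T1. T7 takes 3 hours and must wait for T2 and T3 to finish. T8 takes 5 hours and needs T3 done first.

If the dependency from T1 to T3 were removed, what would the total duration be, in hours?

22

With the dependency in place, T1→T4→T6 = 2+8+12 = 22 sets the finish at 22 hours.
Dropping T1→T3 doesn't change T3's earliest start (4); another predecessor still binds.
After: T1→T4→T6 = 2+8+12 = 22 → 22 hours.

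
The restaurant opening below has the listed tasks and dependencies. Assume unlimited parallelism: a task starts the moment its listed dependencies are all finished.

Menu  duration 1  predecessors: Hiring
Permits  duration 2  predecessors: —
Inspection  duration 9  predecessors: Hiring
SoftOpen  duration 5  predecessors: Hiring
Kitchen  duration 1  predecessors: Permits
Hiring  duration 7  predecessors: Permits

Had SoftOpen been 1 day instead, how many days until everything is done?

18

Critical path before the change: Permits→Hiring→Inspection = 2+7+9 = 18 giving 18 days.
The longest path through SoftOpen is only 14 days, so SoftOpen has float 4.
The critical path is still Permits→Hiring→Inspection; finish is now 18 days.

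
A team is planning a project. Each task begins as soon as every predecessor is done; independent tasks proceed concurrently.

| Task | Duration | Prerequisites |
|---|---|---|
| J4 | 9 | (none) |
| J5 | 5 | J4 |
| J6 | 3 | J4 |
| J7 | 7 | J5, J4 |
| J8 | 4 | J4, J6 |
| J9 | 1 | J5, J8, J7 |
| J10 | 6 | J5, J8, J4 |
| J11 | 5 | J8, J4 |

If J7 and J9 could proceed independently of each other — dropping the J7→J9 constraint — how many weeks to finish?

22

Original critical path: J4→J5→J7→J9 = 9+5+7+1 = 22 ⇒ 22 weeks.
Without J7→J9, J9's earliest start moves from 21 to 16.
After: J4→J6→J8→J10 = 9+3+4+6 = 22 → 22 weeks.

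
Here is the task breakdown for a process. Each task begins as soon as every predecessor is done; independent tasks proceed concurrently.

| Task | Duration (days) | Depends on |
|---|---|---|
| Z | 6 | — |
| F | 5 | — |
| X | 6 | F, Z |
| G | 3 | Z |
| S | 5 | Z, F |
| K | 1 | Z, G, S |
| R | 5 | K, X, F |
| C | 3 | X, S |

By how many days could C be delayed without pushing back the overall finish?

2

Z→X→R = 6+6+5 = 17 sets the makespan at 17 days.
Longest path through C: 15 days (earliest finish 15, latest finish 17).
So C can slip 17 − 15 = 2 days.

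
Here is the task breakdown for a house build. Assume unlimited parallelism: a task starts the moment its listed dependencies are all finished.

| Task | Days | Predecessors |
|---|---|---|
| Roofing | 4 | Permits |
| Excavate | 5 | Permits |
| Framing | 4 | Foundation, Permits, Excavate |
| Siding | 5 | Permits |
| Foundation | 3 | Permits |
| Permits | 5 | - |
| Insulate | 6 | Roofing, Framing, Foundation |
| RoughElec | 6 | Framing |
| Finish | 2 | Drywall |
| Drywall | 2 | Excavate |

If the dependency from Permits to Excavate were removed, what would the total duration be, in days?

18

With the dependency in place, Permits→Excavate→Framing→RoughElec = 5+5+4+6 = 20 sets the finish at 20 days.
Without Permits→Excavate, Excavate's earliest start moves from 5 to 0.
New critical path: Permits→Foundation→Framing→RoughElec = 5+3+4+6 = 18 ⇒ 18 days.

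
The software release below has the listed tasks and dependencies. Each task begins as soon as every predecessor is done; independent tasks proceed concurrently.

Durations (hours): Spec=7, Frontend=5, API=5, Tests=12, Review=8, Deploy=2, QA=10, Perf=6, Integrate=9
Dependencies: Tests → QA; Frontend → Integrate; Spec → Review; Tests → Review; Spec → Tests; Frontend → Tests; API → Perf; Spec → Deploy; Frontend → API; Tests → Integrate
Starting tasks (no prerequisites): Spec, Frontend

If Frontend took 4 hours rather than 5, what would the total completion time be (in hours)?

29

The binding path is Spec→Tests→QA = 7+12+10 = 29; finish at 29 hours.
The longest path through Frontend is only 27 hours, so Frontend has float 2.
The critical path is still Spec→Tests→QA; finish is now 29 hours.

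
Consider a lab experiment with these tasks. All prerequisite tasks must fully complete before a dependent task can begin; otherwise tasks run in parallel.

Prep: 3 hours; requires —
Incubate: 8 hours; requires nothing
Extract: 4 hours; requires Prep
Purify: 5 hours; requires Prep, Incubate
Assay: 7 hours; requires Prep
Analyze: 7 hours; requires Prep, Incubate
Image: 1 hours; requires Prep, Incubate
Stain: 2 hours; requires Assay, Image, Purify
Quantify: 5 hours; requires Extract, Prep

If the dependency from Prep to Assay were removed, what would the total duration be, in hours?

Before: longest chain Incubate→Purify→Stain = 8+5+2 = 15, finish 15.
Without Prep→Assay, Assay's earliest start moves from 3 to 0.
The longest chain is now Incubate→Purify→Stain = 8+5+2 = 15, so the project takes 15 hours.

15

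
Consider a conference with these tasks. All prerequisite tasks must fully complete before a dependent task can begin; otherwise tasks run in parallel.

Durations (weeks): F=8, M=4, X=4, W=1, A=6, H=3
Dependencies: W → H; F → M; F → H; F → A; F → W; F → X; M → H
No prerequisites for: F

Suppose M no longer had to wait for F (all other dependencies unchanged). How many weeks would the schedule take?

14

Before: longest chain F→M→H = 8+4+3 = 15, finish 15.
Without F→M, M's earliest start moves from 8 to 0.
After: F→A = 8+6 = 14 → 14 weeks.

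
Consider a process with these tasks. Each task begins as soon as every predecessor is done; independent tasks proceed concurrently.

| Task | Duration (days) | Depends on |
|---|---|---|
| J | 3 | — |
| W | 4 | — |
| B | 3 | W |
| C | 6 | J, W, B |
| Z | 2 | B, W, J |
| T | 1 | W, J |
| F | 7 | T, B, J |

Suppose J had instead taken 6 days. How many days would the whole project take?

Critical path before the change: W→B→F = 4+3+7 = 14 giving 14 days.
J is off the critical path — its longest chain is 11 days, giving 3 of slack.
New critical path: J→T→F = 6+1+7 = 14 ⇒ 14 days.

14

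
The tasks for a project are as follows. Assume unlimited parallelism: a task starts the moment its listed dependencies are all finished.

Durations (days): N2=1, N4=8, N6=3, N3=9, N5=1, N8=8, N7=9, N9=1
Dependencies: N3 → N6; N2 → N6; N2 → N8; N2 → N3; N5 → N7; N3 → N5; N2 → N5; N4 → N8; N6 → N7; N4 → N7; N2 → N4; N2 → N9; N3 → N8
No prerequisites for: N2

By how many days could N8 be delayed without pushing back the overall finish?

Critical path: N2→N3→N6→N7 = 1+9+3+9 = 22, so the finish is 22 days.
N8 finishes as early as 18 and must finish by 22.
Slack of N8 = 14 − 10 = 4 days.

4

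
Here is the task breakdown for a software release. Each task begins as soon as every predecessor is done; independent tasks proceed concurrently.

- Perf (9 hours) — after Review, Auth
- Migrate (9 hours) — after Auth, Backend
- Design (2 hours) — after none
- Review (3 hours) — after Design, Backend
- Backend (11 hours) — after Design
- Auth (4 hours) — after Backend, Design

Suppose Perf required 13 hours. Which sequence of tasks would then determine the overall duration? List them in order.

Baseline: Design→Backend→Auth→Perf = 2+11+4+9 = 26 → 26 hours.
Since Perf is critical, the +4 change carries straight to that chain (now 30 hours).
No other chain overtakes it, so the finish is 30 hours.

Design, Backend, Auth, Perf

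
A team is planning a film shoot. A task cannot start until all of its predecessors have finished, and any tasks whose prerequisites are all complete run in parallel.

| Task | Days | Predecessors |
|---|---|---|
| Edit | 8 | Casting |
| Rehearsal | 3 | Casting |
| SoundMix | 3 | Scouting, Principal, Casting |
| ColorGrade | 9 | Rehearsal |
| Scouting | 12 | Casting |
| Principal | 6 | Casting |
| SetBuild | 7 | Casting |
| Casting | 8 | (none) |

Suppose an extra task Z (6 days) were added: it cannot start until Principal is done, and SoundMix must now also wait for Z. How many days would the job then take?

Originally the job takes 23 days.
With Z inserted, SoundMix now waits for max(Scouting, Principal, Casting, Z).
New critical path: Casting→Scouting→SoundMix = 8+12+3 = 23 ⇒ 23 days.

23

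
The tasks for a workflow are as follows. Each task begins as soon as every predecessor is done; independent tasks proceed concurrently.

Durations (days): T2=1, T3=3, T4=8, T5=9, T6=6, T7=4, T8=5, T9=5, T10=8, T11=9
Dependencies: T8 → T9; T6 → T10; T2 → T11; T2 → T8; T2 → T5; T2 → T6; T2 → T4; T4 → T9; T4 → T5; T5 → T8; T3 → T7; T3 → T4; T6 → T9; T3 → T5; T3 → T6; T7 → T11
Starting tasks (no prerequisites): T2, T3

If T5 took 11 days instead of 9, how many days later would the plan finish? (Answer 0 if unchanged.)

As given, the longest chain is T3→T4→T5→T8→T9 = 3+8+9+5+5 = 30, so the finish is 30 days.
T5 lies on that path, so at 11 days the path becomes 32 days.
The critical path is still T3→T4→T5→T8→T9; finish is now 32 days.
Change in finish: 32 − 30 = +2 days.

2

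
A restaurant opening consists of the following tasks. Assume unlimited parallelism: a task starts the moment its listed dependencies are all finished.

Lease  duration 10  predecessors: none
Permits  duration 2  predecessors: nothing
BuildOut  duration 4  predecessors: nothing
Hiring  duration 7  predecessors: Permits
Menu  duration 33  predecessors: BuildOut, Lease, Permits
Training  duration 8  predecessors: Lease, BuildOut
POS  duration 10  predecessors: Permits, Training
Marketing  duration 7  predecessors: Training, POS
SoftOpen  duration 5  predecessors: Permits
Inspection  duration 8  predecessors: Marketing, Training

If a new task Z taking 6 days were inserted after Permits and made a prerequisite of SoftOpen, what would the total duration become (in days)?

43

Originally the project takes 43 days.
With Z inserted, SoftOpen now waits for max(Permits, Z).
New critical path: Lease→Menu = 10+33 = 43 ⇒ 43 days.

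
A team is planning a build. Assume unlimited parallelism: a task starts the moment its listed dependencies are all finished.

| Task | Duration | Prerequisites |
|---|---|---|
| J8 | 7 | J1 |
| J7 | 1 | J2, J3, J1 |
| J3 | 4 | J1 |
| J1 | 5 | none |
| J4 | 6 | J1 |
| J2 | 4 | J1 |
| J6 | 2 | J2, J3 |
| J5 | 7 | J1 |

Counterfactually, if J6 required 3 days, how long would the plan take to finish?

Critical path before the change: J1→J5 = 5+7 = 12 giving 12 days.
The longest path through J6 is only 11 days, so J6 has float 1.
New critical path: J1→J2→J6 = 5+4+3 = 12 ⇒ 12 days.

12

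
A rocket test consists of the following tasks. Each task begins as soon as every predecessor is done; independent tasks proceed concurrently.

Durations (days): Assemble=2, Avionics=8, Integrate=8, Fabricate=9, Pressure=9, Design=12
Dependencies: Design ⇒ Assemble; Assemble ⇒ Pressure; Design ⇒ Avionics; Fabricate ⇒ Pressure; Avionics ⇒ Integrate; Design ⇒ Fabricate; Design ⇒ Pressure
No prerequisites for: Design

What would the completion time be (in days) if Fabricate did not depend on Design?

With the dependency in place, Design→Fabricate→Pressure = 12+9+9 = 30 sets the finish at 30 days.
Without Design→Fabricate, Fabricate's earliest start moves from 12 to 0.
New critical path: Design→Avionics→Integrate = 12+8+8 = 28 ⇒ 28 days.

28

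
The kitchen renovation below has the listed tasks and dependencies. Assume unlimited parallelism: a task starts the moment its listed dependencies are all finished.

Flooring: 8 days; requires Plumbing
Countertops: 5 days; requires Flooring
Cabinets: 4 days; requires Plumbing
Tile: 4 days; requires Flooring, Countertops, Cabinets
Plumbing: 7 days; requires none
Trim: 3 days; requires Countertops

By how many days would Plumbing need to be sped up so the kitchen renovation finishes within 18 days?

6

Current finish: 24 days; target: 18.
Plumbing is on every critical path, so each day cut from Plumbing cuts the finish by one (this holds down to a finish of 18).
Need 24 − 18 = 6 days off Plumbing → Plumbing becomes 1 day, finish becomes 18.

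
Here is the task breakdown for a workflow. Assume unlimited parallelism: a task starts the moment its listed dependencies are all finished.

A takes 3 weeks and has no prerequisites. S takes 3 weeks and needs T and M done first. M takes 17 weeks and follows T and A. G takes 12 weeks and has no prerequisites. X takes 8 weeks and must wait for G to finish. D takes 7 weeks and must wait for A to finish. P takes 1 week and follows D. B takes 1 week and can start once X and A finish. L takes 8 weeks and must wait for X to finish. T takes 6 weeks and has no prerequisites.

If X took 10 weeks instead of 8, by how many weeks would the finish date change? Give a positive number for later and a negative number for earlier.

Actual critical path: G→X→L = 12+8+8 = 28 ⇒ 28 weeks.
Since X is critical, the +2 change carries straight to that chain (now 30 weeks).
That remains the longest chain; total 30 weeks.
Change in finish: 30 − 28 = +2 weeks.

2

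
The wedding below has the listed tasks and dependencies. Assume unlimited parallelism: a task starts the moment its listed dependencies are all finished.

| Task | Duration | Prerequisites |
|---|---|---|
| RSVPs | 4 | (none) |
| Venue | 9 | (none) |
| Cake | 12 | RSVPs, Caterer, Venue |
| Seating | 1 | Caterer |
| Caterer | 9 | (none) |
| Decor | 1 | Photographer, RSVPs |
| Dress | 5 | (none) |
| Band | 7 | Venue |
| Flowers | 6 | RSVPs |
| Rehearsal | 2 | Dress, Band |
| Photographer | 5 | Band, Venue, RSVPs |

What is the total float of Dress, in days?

The longest chain is Venue→Band→Photographer→Decor = 9+7+5+1 = 22; overall finish 22 days.
The longest chain containing Dress totals 7 days.
So Dress can slip 20 − 5 = 15 days.

15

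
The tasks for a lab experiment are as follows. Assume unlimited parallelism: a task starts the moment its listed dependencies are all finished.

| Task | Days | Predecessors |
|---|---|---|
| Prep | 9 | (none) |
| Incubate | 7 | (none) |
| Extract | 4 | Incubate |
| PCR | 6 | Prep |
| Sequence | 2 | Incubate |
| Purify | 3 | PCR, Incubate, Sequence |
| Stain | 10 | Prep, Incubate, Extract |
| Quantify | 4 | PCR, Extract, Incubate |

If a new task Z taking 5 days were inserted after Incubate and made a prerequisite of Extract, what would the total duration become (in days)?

26

Originally the schedule takes 21 days.
With Z inserted, Extract now waits for max(Incubate, Z).
New critical path: Incubate→Z→Extract→Stain = 7+5+4+10 = 26 ⇒ 26 days.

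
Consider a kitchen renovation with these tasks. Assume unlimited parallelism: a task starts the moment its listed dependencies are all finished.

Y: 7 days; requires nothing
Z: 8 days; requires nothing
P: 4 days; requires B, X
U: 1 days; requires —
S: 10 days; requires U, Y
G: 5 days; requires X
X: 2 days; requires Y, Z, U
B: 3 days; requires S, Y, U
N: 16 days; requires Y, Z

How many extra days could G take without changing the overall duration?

Critical path: Z→N = 8+16 = 24, so the finish is 24 days.
The longest chain containing G totals 15 days.
Slack of G = 19 − 10 = 9 days.

9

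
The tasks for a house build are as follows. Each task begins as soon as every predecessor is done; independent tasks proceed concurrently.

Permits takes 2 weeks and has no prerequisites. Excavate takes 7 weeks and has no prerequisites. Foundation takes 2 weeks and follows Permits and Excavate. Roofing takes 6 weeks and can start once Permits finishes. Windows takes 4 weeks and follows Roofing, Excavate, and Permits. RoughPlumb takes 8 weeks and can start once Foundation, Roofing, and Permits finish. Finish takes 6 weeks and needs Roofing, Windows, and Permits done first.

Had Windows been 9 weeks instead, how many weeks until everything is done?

The binding path is Permits→Roofing→Windows→Finish = 2+6+4+6 = 18; finish at 18 weeks.
Windows is on the critical path; changing it to 9 makes that path 23 weeks.
The critical path is still Permits→Roofing→Windows→Finish; finish is now 23 weeks.

23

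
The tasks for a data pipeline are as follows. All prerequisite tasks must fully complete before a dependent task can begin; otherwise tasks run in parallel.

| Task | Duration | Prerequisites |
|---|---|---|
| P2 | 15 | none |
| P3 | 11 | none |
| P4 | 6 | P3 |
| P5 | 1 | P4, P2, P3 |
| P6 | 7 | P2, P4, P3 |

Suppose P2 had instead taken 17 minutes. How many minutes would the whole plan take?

24

Baseline: P3→P4→P6 = 11+6+7 = 24 → 24 minutes.
P2 has 2 minutes of float (longest path through it is 22).
The binding chain switches to P2→P6 = 17+7 = 24; finish 24 minutes.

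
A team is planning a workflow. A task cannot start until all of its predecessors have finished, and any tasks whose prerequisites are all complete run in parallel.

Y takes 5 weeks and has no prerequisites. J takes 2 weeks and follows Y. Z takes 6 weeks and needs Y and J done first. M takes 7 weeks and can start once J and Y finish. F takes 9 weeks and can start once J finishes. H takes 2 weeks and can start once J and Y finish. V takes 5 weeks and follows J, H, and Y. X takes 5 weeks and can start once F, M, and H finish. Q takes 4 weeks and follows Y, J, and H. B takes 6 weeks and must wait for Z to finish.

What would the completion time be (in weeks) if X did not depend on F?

19

With the dependency in place, Y→J→F→X = 5+2+9+5 = 21 sets the finish at 21 weeks.
Without F→X, X's earliest start moves from 16 to 14.
New critical path: Y→J→Z→B = 5+2+6+6 = 19 ⇒ 19 weeks.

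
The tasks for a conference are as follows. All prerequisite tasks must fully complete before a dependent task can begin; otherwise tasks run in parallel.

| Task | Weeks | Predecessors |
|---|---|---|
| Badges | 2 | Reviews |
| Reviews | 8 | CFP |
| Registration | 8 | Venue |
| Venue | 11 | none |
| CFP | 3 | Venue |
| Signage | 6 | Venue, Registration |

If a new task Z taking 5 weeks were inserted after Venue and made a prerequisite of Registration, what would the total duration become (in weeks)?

30

Originally the project takes 25 weeks.
With Z inserted, Registration now waits for max(Venue, Z).
New critical path: Venue→Z→Registration→Signage = 11+5+8+6 = 30 ⇒ 30 weeks.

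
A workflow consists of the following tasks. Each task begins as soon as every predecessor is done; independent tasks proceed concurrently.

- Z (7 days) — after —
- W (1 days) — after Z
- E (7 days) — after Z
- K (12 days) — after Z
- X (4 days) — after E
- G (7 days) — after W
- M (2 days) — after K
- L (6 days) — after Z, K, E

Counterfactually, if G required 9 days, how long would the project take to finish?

Baseline: Z→K→L = 7+12+6 = 25 → 25 days.
G is off the critical path — its longest chain is 15 days, giving 10 of slack.
That remains the longest chain; total 25 days.

25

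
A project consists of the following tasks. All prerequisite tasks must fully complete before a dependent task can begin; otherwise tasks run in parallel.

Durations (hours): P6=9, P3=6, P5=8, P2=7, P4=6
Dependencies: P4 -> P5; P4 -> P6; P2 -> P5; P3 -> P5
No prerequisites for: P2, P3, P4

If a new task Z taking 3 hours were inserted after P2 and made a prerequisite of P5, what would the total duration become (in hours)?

Originally the plan takes 15 hours.
With Z inserted, P5 now waits for max(P2, P4, P3, Z).
New critical path: P2→Z→P5 = 7+3+8 = 18 ⇒ 18 hours.

18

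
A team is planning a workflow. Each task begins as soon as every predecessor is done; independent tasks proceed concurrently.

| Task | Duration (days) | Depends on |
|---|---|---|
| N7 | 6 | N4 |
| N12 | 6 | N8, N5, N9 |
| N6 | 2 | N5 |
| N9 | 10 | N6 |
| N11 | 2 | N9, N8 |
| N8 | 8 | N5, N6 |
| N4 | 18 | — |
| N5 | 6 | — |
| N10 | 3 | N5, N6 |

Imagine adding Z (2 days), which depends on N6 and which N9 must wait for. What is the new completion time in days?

Originally the workflow takes 24 days.
With Z inserted, N9 now waits for max(N6, Z).
New critical path: N5→N6→Z→N9→N12 = 6+2+2+10+6 = 26 ⇒ 26 days.

26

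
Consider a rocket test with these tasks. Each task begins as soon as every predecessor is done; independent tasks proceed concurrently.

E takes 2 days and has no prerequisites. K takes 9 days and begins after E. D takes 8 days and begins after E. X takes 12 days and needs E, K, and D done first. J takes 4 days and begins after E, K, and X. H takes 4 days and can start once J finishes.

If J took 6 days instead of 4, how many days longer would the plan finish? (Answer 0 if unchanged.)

2

Baseline: E→K→X→J→H = 2+9+12+4+4 = 31 → 31 days.
Since J is critical, the +2 change carries straight to that chain (now 33 days).
That remains the longest chain; total 33 days.
Change in finish: 33 − 31 = +2 days.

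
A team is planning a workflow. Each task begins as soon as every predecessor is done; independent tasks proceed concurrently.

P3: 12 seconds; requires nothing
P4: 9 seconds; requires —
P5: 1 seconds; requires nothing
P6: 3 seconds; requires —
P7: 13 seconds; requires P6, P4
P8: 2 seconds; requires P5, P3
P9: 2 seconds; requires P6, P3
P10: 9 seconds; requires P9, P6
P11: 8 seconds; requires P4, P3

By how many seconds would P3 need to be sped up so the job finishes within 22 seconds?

1

Current finish: 23 seconds; target: 22.
P3 is on every critical path, so each second cut from P3 cuts the finish by one (this holds down to a finish of 22).
Need 23 − 22 = 1 second off P3 → P3 becomes 11 seconds, finish becomes 22.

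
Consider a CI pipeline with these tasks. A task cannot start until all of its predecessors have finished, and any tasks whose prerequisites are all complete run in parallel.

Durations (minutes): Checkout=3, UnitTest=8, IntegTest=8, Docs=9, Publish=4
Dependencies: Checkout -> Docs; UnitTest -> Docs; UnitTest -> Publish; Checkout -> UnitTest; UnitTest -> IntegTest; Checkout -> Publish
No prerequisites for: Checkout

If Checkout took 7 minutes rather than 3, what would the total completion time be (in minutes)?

Actual critical path: Checkout→UnitTest→Docs = 3+8+9 = 20 ⇒ 20 minutes.
Checkout lies on that path, so at 7 minutes the path becomes 24 minutes.
That remains the longest chain; total 24 minutes.

24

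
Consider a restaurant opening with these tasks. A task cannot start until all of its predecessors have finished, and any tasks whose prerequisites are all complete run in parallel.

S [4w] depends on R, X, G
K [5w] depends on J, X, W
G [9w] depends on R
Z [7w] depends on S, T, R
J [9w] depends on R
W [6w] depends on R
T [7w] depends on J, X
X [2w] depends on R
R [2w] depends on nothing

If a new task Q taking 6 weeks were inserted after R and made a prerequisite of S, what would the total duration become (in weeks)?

25

Originally the restaurant opening takes 25 weeks.
With Q inserted, S now waits for max(R, X, G, Q).
New critical path: R→J→T→Z = 2+9+7+7 = 25 ⇒ 25 weeks.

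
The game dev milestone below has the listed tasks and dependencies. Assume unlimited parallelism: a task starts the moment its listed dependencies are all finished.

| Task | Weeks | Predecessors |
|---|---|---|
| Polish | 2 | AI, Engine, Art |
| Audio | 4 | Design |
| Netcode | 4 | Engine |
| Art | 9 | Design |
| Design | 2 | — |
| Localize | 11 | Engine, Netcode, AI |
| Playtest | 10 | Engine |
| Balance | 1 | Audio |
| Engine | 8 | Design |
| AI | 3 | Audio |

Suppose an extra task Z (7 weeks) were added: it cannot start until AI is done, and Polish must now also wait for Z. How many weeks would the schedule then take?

Originally the schedule takes 25 weeks.
With Z inserted, Polish now waits for max(AI, Engine, Art, Z).
New critical path: Design→Engine→Netcode→Localize = 2+8+4+11 = 25 ⇒ 25 weeks.

25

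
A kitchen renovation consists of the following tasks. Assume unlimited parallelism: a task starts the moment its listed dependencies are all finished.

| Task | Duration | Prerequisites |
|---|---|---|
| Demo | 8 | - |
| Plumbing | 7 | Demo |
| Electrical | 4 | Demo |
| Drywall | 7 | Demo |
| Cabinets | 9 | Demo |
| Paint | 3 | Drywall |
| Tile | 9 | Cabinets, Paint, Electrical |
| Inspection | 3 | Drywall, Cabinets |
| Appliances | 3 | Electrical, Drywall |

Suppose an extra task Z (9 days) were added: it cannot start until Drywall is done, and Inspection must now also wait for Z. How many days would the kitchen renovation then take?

27

Originally the kitchen renovation takes 27 days.
With Z inserted, Inspection now waits for max(Drywall, Cabinets, Z).
New critical path: Demo→Drywall→Z→Inspection = 8+7+9+3 = 27 ⇒ 27 days.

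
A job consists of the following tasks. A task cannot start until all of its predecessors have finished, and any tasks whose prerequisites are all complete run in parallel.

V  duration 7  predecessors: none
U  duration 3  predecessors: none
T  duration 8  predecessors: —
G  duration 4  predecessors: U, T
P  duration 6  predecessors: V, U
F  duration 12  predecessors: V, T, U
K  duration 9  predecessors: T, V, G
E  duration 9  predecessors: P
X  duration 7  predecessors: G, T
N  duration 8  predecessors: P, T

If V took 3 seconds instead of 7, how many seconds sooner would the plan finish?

1

As given, the longest chain is V→P→E = 7+6+9 = 22, so the finish is 22 seconds.
V lies on that path, so at 3 seconds the path becomes 18 seconds.
The binding chain switches to T→G→K = 8+4+9 = 21; finish 21 seconds.
Change in finish: 21 − 22 = -1 seconds.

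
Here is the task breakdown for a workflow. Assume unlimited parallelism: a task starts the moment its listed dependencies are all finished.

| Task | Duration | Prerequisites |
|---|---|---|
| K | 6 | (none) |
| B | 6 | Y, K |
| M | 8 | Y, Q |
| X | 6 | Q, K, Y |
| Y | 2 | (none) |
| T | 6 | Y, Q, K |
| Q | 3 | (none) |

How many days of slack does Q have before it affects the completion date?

K→B = 6+6 = 12 sets the makespan at 12 days.
The longest chain containing Q totals 11 days.
Float = 12 − 11 = 1.

1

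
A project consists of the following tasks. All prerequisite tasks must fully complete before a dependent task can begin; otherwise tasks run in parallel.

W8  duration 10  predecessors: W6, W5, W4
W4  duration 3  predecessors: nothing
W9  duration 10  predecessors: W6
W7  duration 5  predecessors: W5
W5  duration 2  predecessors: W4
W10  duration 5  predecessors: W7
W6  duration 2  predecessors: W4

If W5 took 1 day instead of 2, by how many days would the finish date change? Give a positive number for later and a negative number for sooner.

Actual critical path: W4→W5→W7→W10 = 3+2+5+5 = 15 ⇒ 15 days.
W5 is on the critical path; changing it to 1 makes that path 14 days.
New critical path: W4→W6→W8 = 3+2+10 = 15 ⇒ 15 days.
Change in finish: 15 − 15 = +0 days.

0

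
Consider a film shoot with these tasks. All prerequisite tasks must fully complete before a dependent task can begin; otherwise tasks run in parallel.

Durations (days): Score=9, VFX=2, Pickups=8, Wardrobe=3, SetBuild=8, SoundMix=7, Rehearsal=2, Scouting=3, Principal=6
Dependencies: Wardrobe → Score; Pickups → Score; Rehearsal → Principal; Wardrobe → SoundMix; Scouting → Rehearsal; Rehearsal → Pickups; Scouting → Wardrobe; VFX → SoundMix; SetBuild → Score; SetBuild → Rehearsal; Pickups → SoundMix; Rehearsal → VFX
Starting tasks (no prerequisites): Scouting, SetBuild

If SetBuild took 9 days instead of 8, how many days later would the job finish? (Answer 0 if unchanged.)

Baseline: SetBuild→Rehearsal→Pickups→Score = 8+2+8+9 = 27 → 27 days.
Since SetBuild is critical, the +1 change carries straight to that chain (now 28 days).
The critical path is still SetBuild→Rehearsal→Pickups→Score; finish is now 28 days.
Change in finish: 28 − 27 = +1 days.

1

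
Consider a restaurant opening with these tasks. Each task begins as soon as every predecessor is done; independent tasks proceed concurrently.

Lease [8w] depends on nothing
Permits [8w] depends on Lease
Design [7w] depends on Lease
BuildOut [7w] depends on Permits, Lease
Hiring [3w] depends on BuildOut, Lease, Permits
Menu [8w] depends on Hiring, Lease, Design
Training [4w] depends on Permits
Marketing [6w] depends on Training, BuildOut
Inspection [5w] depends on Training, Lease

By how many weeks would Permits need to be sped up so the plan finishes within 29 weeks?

5

Current finish: 34 weeks; target: 29.
Permits is on every critical path, so each week cut from Permits cuts the finish by one (this holds down to a finish of 27).
Need 34 − 29 = 5 weeks off Permits → Permits becomes 3 weeks, finish becomes 29.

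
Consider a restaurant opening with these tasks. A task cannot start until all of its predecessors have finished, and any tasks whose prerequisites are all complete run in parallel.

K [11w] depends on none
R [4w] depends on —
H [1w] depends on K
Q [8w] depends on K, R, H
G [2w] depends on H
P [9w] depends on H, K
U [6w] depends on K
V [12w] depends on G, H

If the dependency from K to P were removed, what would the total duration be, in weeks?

Original critical path: K→H→G→V = 11+1+2+12 = 26 ⇒ 26 weeks.
Dropping K→P doesn't change P's earliest start (12); another predecessor still binds.
The longest chain is now K→H→G→V = 11+1+2+12 = 26, so the restaurant opening takes 26 weeks.

26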